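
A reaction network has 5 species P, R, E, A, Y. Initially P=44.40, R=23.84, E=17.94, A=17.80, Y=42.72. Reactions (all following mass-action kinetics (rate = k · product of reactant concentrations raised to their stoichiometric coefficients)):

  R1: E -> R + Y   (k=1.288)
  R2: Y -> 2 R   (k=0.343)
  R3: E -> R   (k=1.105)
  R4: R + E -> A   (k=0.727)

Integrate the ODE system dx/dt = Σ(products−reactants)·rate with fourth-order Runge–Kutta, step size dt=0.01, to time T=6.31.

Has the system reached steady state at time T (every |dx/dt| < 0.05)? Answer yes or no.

RK4 with dt=0.01: 631 steps to T=6.31. Trajectory (selected grid times):
t=0.00: P=44.40 R=23.84 E=17.94 A=17.80 Y=42.72
t=0.70: P=44.40 R=30.00 E=0.00 A=33.09 Y=34.75
t=1.40: P=44.40 R=44.83 E=0.00 A=33.09 Y=27.33
t=2.10: P=44.40 R=56.50 E=0.00 A=33.09 Y=21.50
t=2.80: P=44.40 R=65.68 E=0.00 A=33.09 Y=16.91
t=3.51: P=44.40 R=72.99 E=0.00 A=33.09 Y=13.25
t=4.21: P=44.40 R=78.65 E=0.00 A=33.09 Y=10.43
t=4.91: P=44.40 R=83.10 E=0.00 A=33.09 Y=8.20
t=5.61: P=44.40 R=86.60 E=0.00 A=33.09 Y=6.45
t=6.31: P=44.40 R=89.35 E=0.00 A=33.09 Y=5.07
Rates at T: R1=0.0000, R2=1.7400, R3=0.0000, R4=0.0000
dx/dt at T (Σ net stoichiometry × rate): P=+0.0000, R=+3.4801, E=-0.0000, A=+0.0000, Y=-1.7400
Largest |dx/dt| is |+3.4801| (R) ≥ 0.05 → not steady.

Steady state at T: no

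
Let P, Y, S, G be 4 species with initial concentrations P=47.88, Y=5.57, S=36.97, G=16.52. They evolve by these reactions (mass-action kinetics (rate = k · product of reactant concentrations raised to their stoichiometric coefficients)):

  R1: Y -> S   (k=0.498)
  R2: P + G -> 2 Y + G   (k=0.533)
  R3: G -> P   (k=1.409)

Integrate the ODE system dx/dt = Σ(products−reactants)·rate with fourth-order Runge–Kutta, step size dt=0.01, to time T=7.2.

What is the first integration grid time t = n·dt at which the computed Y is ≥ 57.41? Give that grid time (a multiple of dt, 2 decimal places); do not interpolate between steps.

RK4 with dt=0.01: 720 steps to T=7.2. Trajectory (selected grid times):
t=0.00: P=47.88 Y=5.57 S=36.97 G=16.52
t=0.09: P=24.13 Y=55.47 S=38.50 G=14.55
t=0.10: P=22.54 Y=58.77 S=38.79 G=14.35
t=0.80: P=3.31 Y=85.40 S=68.63 G=5.35
t=1.60: P=2.81 Y=63.84 S=98.41 G=1.73
t=2.40: P=2.75 Y=44.82 S=119.90 G=0.56
t=3.20: P=2.74 Y=30.72 S=134.78 G=0.18
t=4.00: P=2.73 Y=20.83 S=144.93 G=0.06
t=4.80: P=2.73 Y=14.05 S=151.79 G=0.02
t=5.60: P=2.73 Y=9.45 S=156.41 G=0.01
t=6.40: P=2.73 Y=6.35 S=159.52 G=0.00
t=7.20: P=2.73 Y=4.27 S=161.61 G=0.00
Y(0.09)=55.465 < 57.41 but Y(0.10)=58.774 ≥ 57.41, so the first grid time is t=0.10.

Threshold first reached at t = 0.10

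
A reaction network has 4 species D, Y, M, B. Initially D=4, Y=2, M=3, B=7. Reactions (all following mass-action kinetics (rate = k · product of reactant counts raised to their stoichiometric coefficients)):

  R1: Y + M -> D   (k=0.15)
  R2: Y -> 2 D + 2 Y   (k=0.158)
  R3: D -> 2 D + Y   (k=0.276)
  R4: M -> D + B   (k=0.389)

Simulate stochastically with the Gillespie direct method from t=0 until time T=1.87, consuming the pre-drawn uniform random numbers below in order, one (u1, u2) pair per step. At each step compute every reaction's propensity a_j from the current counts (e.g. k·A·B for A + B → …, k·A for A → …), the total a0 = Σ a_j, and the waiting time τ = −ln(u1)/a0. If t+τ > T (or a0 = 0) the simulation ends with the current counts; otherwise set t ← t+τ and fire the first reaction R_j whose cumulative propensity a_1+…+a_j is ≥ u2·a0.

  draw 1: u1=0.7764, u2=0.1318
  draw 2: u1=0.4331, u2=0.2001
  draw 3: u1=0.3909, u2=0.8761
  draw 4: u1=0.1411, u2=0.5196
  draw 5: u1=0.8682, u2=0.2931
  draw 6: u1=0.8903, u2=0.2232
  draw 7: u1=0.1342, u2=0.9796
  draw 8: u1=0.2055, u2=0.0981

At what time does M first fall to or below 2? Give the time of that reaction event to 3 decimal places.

Threshold first reached at t = 0.073

t=0.000: D=4 Y=2 M=3 B=7
Draw 1: a1=0.900, a2=0.316, a3=1.104, a4=1.167, a0=3.487; τ=−ln(0.7764)/3.487=0.073 → t=0.073; u2·a0=0.1318·3.487=0.460 ≤ a1=0.900 → R1 fires; D=5 Y=1 M=2 B=7
Draw 2: a1=0.300, a2=0.158, a3=1.380, a4=0.778, a0=2.616; τ=−ln(0.4331)/2.616=0.320 → t=0.392; u2·a0=0.2001·2.616=0.523; a1+a2=0.458 < 0.523 ≤ a1+…+a3=1.838 → R3 fires; D=6 Y=2 M=2 B=7
Draw 3: a1=0.600, a2=0.316, a3=1.656, a4=0.778, a0=3.350; τ=−ln(0.3909)/3.350=0.280 → t=0.673; u2·a0=0.8761·3.350=2.935; a1+…+a3=2.572 < 2.935 ≤ a1+…+a4=3.350 → R4 fires; D=7 Y=2 M=1 B=8
Draw 4: a1=0.300, a2=0.316, a3=1.932, a4=0.389, a0=2.937; τ=−ln(0.1411)/2.937=0.667 → t=1.340; u2·a0=0.5196·2.937=1.526; a1+a2=0.616 < 1.526 ≤ a1+…+a3=2.548 → R3 fires; D=8 Y=3 M=1 B=8
Draw 5: a1=0.450, a2=0.474, a3=2.208, a4=0.389, a0=3.521; τ=−ln(0.8682)/3.521=0.040 → t=1.380; u2·a0=0.2931·3.521=1.032; a1+a2=0.924 < 1.032 ≤ a1+…+a3=3.132 → R3 fires; D=9 Y=4 M=1 B=8
Draw 6: a1=0.600, a2=0.632, a3=2.484, a4=0.389, a0=4.105; τ=−ln(0.8903)/4.105=0.028 → t=1.408; u2·a0=0.2232·4.105=0.916; a1=0.600 < 0.916 ≤ a1+a2=1.232 → R2 fires; D=11 Y=5 M=1 B=8
Draw 7: a1=0.750, a2=0.790, a3=3.036, a4=0.389, a0=4.965; τ=−ln(0.1342)/4.965=0.405 → t=1.813; u2·a0=0.9796·4.965=4.864; a1+…+a3=4.576 < 4.864 ≤ a1+…+a4=4.965 → R4 fires; D=12 Y=5 M=0 B=9
Draw 8: a1=0.000, a2=0.790, a3=3.312, a4=0.000, a0=4.102; τ=−ln(0.2055)/4.102=0.386 → t=2.198 > T=1.87: stop.
M first becomes ≤ 2 when it reaches 2 at the event at t=0.073.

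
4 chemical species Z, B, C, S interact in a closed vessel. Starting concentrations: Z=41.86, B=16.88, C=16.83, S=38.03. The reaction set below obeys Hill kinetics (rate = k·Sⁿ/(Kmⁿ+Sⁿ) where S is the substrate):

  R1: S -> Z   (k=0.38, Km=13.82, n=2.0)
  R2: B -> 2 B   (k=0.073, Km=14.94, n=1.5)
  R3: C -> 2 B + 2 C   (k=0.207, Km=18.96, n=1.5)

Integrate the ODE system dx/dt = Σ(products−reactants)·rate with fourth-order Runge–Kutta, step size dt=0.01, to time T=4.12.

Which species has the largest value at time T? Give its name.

Dominant species at T: Z

RK4 with dt=0.01: 412 steps to T=4.12. Trajectory (selected grid times):
t=0.00: Z=41.86 B=16.88 C=16.83 S=38.03
t=0.46: Z=42.01 B=16.99 C=16.87 S=37.88
t=0.92: Z=42.17 B=17.09 C=16.92 S=37.72
t=1.37: Z=42.32 B=17.19 C=16.96 S=37.57
t=1.83: Z=42.47 B=17.30 C=17.00 S=37.42
t=2.29: Z=42.63 B=17.41 C=17.05 S=37.26
t=2.75: Z=42.78 B=17.51 C=17.09 S=37.11
t=3.20: Z=42.93 B=17.62 C=17.13 S=36.96
t=3.66: Z=43.08 B=17.72 C=17.18 S=36.81
t=4.12: Z=43.24 B=17.83 C=17.22 S=36.65
At T=4.12: Z=43.24 B=17.83 C=17.22 S=36.65; the largest is Z.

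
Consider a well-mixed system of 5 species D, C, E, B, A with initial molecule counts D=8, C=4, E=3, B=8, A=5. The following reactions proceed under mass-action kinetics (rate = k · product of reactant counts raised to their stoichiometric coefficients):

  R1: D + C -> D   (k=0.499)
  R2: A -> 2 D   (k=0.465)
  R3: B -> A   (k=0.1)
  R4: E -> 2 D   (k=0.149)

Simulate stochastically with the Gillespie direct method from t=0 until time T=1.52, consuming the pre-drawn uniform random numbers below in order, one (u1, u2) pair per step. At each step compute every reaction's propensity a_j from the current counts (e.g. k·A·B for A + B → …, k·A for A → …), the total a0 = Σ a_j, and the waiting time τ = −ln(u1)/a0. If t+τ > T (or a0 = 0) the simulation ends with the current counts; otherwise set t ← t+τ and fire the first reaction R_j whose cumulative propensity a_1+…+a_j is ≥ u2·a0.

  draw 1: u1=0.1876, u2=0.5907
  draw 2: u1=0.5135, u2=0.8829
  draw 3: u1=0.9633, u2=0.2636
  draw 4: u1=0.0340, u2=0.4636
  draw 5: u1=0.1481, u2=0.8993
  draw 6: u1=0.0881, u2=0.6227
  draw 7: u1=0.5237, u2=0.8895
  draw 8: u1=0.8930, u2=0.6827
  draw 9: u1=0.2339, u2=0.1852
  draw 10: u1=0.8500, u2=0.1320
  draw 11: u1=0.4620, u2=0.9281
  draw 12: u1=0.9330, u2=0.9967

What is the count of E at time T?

t=0.000: D=8 C=4 E=3 B=8 A=5
Draw 1: a1=15.968, a2=2.325, a3=0.800, a4=0.447, a0=19.540; τ=−ln(0.1876)/19.540=0.086 → t=0.086; u2·a0=0.5907·19.540=11.542 ≤ a1=15.968 → R1 fires; D=8 C=3 E=3 B=8 A=5
Draw 2: a1=11.976, a2=2.325, a3=0.800, a4=0.447, a0=15.548; τ=−ln(0.5135)/15.548=0.043 → t=0.129; u2·a0=0.8829·15.548=13.727; a1=11.976 < 13.727 ≤ a1+a2=14.301 → R2 fires; D=10 C=3 E=3 B=8 A=4
Draw 3: a1=14.970, a2=1.860, a3=0.800, a4=0.447, a0=18.077; τ=−ln(0.9633)/18.077=0.002 → t=0.131; u2·a0=0.2636·18.077=4.765 ≤ a1=14.970 → R1 fires; D=10 C=2 E=3 B=8 A=4
Draw 4: a1=9.980, a2=1.860, a3=0.800, a4=0.447, a0=13.087; τ=−ln(0.0340)/13.087=0.258 → t=0.389; u2·a0=0.4636·13.087=6.067 ≤ a1=9.980 → R1 fires; D=10 C=1 E=3 B=8 A=4
Draw 5: a1=4.990, a2=1.860, a3=0.800, a4=0.447, a0=8.097; τ=−ln(0.1481)/8.097=0.236 → t=0.625; u2·a0=0.8993·8.097=7.282; a1+a2=6.850 < 7.282 ≤ a1+…+a3=7.650 → R3 fires; D=10 C=1 E=3 B=7 A=5
Draw 6: a1=4.990, a2=2.325, a3=0.700, a4=0.447, a0=8.462; τ=−ln(0.0881)/8.462=0.287 → t=0.912; u2·a0=0.6227·8.462=5.269; a1=4.990 < 5.269 ≤ a1+a2=7.315 → R2 fires; D=12 C=1 E=3 B=7 A=4
Draw 7: a1=5.988, a2=1.860, a3=0.700, a4=0.447, a0=8.995; τ=−ln(0.5237)/8.995=0.072 → t=0.984; u2·a0=0.8895·8.995=8.001; a1+a2=7.848 < 8.001 ≤ a1+…+a3=8.548 → R3 fires; D=12 C=1 E=3 B=6 A=5
Draw 8: a1=5.988, a2=2.325, a3=0.600, a4=0.447, a0=9.360; τ=−ln(0.8930)/9.360=0.012 → t=0.996; u2·a0=0.6827·9.360=6.390; a1=5.988 < 6.390 ≤ a1+a2=8.313 → R2 fires; D=14 C=1 E=3 B=6 A=4
Draw 9: a1=6.986, a2=1.860, a3=0.600, a4=0.447, a0=9.893; τ=−ln(0.2339)/9.893=0.147 → t=1.143; u2·a0=0.1852·9.893=1.832 ≤ a1=6.986 → R1 fires; D=14 C=0 E=3 B=6 A=4
Draw 10: a1=0.000, a2=1.860, a3=0.600, a4=0.447, a0=2.907; τ=−ln(0.8500)/2.907=0.056 → t=1.199; u2·a0=0.1320·2.907=0.384; a1=0.000 < 0.384 ≤ a1+a2=1.860 → R2 fires; D=16 C=0 E=3 B=6 A=3
Draw 11: a1=0.000, a2=1.395, a3=0.600, a4=0.447, a0=2.442; τ=−ln(0.4620)/2.442=0.316 → t=1.515; u2·a0=0.9281·2.442=2.266; a1+…+a3=1.995 < 2.266 ≤ a1+…+a4=2.442 → R4 fires; D=18 C=0 E=2 B=6 A=3
Draw 12: a1=0.000, a2=1.395, a3=0.600, a4=0.298, a0=2.293; τ=−ln(0.9330)/2.293=0.030 → t=1.545 > T=1.52: stop.
Read off E at T=1.52: 2

E at T = 2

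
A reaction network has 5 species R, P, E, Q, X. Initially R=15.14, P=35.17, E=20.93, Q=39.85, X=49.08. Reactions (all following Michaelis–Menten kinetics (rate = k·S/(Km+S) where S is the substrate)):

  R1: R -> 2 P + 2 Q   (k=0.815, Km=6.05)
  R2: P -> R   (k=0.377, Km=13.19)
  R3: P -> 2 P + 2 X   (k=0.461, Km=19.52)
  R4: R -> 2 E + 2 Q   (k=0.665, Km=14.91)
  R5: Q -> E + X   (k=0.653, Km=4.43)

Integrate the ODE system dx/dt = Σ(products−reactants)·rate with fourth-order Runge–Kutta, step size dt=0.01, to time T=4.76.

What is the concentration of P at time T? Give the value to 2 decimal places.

RK4 with dt=0.01: 476 steps to T=4.76. Trajectory (selected grid times):
t=0.00: R=15.14 P=35.17 E=20.93 Q=39.85 X=49.08
t=0.53: R=14.80 P=35.80 E=21.59 Q=40.51 X=49.71
t=1.06: R=14.47 P=36.42 E=22.26 Q=41.15 X=50.34
t=1.59: R=14.14 P=37.04 E=22.91 Q=41.79 X=50.97
t=2.12: R=13.81 P=37.66 E=23.57 Q=42.43 X=51.60
t=2.64: R=13.50 P=38.26 E=24.21 Q=43.04 X=52.23
t=3.17: R=13.19 P=38.86 E=24.85 Q=43.65 X=52.86
t=3.70: R=12.88 P=39.47 E=25.50 Q=44.25 X=53.51
t=4.23: R=12.57 P=40.07 E=26.14 Q=44.85 X=54.15
t=4.76: R=12.27 P=40.66 E=26.77 Q=45.43 X=54.79
Read off P at T=4.76: 40.66

P at T = 40.66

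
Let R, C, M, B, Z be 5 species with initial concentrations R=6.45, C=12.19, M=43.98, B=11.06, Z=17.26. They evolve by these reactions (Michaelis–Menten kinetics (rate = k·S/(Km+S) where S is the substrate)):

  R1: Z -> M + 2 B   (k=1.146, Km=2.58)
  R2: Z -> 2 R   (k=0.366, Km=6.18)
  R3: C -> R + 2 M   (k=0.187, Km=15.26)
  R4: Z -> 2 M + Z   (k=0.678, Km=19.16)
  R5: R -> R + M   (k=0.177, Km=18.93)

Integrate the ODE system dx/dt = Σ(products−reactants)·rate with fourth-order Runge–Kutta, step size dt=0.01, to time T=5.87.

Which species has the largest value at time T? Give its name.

Dominant species at T: M

RK4 with dt=0.01: 587 steps to T=5.87. Trajectory (selected grid times):
t=0.00: R=6.45 C=12.19 M=43.98 B=11.06 Z=17.26
t=0.65: R=6.85 C=12.14 M=45.18 B=12.35 Z=16.44
t=1.30: R=7.25 C=12.08 M=46.36 B=13.64 Z=15.63
t=1.96: R=7.65 C=12.03 M=47.54 B=14.93 Z=14.81
t=2.61: R=8.03 C=11.97 M=48.69 B=16.19 Z=14.01
t=3.26: R=8.41 C=11.92 M=49.83 B=17.44 Z=13.22
t=3.91: R=8.79 C=11.87 M=50.94 B=18.68 Z=12.44
t=4.57: R=9.16 C=11.81 M=52.06 B=19.93 Z=11.66
t=5.22: R=9.52 C=11.76 M=53.13 B=21.14 Z=10.90
t=5.87: R=9.87 C=11.71 M=54.19 B=22.34 Z=10.15
At T=5.87: R=9.87 C=11.71 M=54.19 B=22.34 Z=10.15; the largest is M.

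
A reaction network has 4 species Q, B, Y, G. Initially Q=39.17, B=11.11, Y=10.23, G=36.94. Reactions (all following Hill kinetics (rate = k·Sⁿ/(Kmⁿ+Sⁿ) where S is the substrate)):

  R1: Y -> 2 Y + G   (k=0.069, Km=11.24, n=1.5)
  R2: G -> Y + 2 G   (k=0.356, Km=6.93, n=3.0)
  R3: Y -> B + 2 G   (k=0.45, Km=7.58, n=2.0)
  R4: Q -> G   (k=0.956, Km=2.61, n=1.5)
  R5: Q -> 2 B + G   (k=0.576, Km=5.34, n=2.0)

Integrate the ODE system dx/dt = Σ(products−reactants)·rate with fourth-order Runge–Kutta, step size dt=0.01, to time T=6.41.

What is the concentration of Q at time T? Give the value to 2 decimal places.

Q at T = 29.57

RK4 with dt=0.01: 641 steps to T=6.41. Trajectory (selected grid times):
t=0.00: Q=39.17 B=11.11 Y=10.23 G=36.94
t=0.71: Q=38.10 B=12.12 Y=10.30 G=38.70
t=1.42: Q=37.03 B=13.13 Y=10.36 G=40.45
t=2.14: Q=35.95 B=14.15 Y=10.43 G=42.24
t=2.85: Q=34.89 B=15.16 Y=10.50 G=44.00
t=3.56: Q=33.82 B=16.17 Y=10.56 G=45.76
t=4.27: Q=32.76 B=17.18 Y=10.63 G=47.52
t=4.99: Q=31.68 B=18.20 Y=10.69 G=49.30
t=5.70: Q=30.62 B=19.21 Y=10.75 G=51.06
t=6.41: Q=29.57 B=20.22 Y=10.81 G=52.83
Read off Q at T=6.41: 29.57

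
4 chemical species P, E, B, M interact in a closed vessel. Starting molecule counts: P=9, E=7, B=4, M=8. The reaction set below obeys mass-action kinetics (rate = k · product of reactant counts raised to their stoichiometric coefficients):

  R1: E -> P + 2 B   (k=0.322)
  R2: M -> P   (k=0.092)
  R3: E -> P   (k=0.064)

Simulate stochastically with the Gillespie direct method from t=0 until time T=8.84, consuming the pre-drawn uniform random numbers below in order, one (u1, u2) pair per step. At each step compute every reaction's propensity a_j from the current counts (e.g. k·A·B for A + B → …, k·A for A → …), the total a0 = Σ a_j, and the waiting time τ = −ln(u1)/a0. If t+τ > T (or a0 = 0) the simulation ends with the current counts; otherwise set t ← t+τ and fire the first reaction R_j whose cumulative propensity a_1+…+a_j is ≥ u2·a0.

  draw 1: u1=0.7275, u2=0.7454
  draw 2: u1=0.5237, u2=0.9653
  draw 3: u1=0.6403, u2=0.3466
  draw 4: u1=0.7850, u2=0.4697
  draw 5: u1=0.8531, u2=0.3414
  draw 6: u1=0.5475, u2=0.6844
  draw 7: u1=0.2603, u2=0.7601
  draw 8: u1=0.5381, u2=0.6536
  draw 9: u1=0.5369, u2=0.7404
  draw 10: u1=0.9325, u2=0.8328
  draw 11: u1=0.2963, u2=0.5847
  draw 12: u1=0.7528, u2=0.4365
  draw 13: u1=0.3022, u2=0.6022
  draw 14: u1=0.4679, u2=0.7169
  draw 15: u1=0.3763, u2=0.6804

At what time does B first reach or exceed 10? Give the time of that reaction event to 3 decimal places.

t=0.000: P=9 E=7 B=4 M=8
Draw 1: a1=2.254, a2=0.736, a3=0.448, a0=3.438; τ=−ln(0.7275)/3.438=0.093 → t=0.093; u2·a0=0.7454·3.438=2.563; a1=2.254 < 2.563 ≤ a1+a2=2.990 → R2 fires; P=10 E=7 B=4 M=7
Draw 2: a1=2.254, a2=0.644, a3=0.448, a0=3.346; τ=−ln(0.5237)/3.346=0.193 → t=0.286; u2·a0=0.9653·3.346=3.230; a1+a2=2.898 < 3.230 ≤ a1+…+a3=3.346 → R3 fires; P=11 E=6 B=4 M=7
Draw 3: a1=1.932, a2=0.644, a3=0.384, a0=2.960; τ=−ln(0.6403)/2.960=0.151 → t=0.436; u2·a0=0.3466·2.960=1.026 ≤ a1=1.932 → R1 fires; P=12 E=5 B=6 M=7
Draw 4: a1=1.610, a2=0.644, a3=0.320, a0=2.574; τ=−ln(0.7850)/2.574=0.094 → t=0.531; u2·a0=0.4697·2.574=1.209 ≤ a1=1.610 → R1 fires; P=13 E=4 B=8 M=7
Draw 5: a1=1.288, a2=0.644, a3=0.256, a0=2.188; τ=−ln(0.8531)/2.188=0.073 → t=0.603; u2·a0=0.3414·2.188=0.747 ≤ a1=1.288 → R1 fires; P=14 E=3 B=10 M=7
Draw 6: a1=0.966, a2=0.644, a3=0.192, a0=1.802; τ=−ln(0.5475)/1.802=0.334 → t=0.937; u2·a0=0.6844·1.802=1.233; a1=0.966 < 1.233 ≤ a1+a2=1.610 → R2 fires; P=15 E=3 B=10 M=6
Draw 7: a1=0.966, a2=0.552, a3=0.192, a0=1.710; τ=−ln(0.2603)/1.710=0.787 → t=1.725; u2·a0=0.7601·1.710=1.300; a1=0.966 < 1.300 ≤ a1+a2=1.518 → R2 fires; P=16 E=3 B=10 M=5
Draw 8: a1=0.966, a2=0.460, a3=0.192, a0=1.618; τ=−ln(0.5381)/1.618=0.383 → t=2.108; u2·a0=0.6536·1.618=1.058; a1=0.966 < 1.058 ≤ a1+a2=1.426 → R2 fires; P=17 E=3 B=10 M=4
Draw 9: a1=0.966, a2=0.368, a3=0.192, a0=1.526; τ=−ln(0.5369)/1.526=0.408 → t=2.515; u2·a0=0.7404·1.526=1.130; a1=0.966 < 1.130 ≤ a1+a2=1.334 → R2 fires; P=18 E=3 B=10 M=3
Draw 10: a1=0.966, a2=0.276, a3=0.192, a0=1.434; τ=−ln(0.9325)/1.434=0.049 → t=2.564; u2·a0=0.8328·1.434=1.194; a1=0.966 < 1.194 ≤ a1+a2=1.242 → R2 fires; P=19 E=3 B=10 M=2
Draw 11: a1=0.966, a2=0.184, a3=0.192, a0=1.342; τ=−ln(0.2963)/1.342=0.906 → t=3.470; u2·a0=0.5847·1.342=0.785 ≤ a1=0.966 → R1 fires; P=20 E=2 B=12 M=2
Draw 12: a1=0.644, a2=0.184, a3=0.128, a0=0.956; τ=−ln(0.7528)/0.956=0.297 → t=3.767; u2·a0=0.4365·0.956=0.417 ≤ a1=0.644 → R1 fires; P=21 E=1 B=14 M=2
Draw 13: a1=0.322, a2=0.184, a3=0.064, a0=0.570; τ=−ln(0.3022)/0.570=2.099 → t=5.867; u2·a0=0.6022·0.570=0.343; a1=0.322 < 0.343 ≤ a1+a2=0.506 → R2 fires; P=22 E=1 B=14 M=1
Draw 14: a1=0.322, a2=0.092, a3=0.064, a0=0.478; τ=−ln(0.4679)/0.478=1.589 → t=7.456; u2·a0=0.7169·0.478=0.343; a1=0.322 < 0.343 ≤ a1+a2=0.414 → R2 fires; P=23 E=1 B=14 M=0
Draw 15: a1=0.322, a2=0.000, a3=0.064, a0=0.386; τ=−ln(0.3763)/0.386=2.532 → t=9.988 > T=8.84: stop.
B first becomes ≥ 10 when it reaches 10 at the event at t=0.603.

Threshold first reached at t = 0.603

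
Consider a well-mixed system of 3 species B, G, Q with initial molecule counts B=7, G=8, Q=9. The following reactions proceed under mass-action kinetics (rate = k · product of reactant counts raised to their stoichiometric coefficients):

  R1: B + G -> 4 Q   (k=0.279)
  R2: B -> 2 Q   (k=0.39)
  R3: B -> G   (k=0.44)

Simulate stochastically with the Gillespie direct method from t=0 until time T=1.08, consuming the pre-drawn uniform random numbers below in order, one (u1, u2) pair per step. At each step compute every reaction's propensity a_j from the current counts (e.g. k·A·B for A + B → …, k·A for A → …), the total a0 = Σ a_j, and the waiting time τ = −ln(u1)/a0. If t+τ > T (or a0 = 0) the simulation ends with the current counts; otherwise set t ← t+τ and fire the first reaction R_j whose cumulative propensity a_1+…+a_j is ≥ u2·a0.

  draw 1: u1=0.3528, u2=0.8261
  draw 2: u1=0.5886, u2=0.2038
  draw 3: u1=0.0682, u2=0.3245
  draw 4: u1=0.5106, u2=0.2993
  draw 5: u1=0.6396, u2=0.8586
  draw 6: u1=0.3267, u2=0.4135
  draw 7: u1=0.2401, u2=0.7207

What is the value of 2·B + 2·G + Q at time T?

Check how each reaction changes W = 2·B + 2·G + Q (weight of products minus weight of reactants):
R1: B + G -> 4 Q: (1·4) − (2·1 + 2·1) = 4 − 4 = 0
R2: B -> 2 Q: (1·2) − (2·1) = 2 − 2 = 0
R3: B -> G: (2·1) − (2·1) = 2 − 2 = 0
Every reaction leaves W unchanged, so W is conserved and no simulation is needed: W(T) = W(0) = 2·7 + 2·8 + 9 = 39

Value at T = 39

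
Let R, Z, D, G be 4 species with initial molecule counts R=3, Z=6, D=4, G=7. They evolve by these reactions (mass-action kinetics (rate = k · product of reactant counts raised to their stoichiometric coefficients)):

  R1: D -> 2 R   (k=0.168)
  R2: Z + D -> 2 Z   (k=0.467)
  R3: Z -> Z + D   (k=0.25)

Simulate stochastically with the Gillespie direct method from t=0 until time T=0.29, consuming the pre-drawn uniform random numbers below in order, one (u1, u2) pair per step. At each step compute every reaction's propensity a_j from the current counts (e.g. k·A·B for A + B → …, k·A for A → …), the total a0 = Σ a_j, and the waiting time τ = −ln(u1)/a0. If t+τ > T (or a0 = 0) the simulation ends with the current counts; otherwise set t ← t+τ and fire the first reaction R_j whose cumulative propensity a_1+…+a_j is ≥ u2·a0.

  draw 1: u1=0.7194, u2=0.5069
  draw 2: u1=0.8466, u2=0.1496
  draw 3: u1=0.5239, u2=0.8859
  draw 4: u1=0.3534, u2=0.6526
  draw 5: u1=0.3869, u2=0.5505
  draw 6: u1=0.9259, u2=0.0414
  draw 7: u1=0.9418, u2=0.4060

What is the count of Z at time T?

Z at T = 11

t=0.000: R=3 Z=6 D=4 G=7
Draw 1: a1=0.672, a2=11.208, a3=1.500, a0=13.380; τ=−ln(0.7194)/13.380=0.025 → t=0.025; u2·a0=0.5069·13.380=6.782; a1=0.672 < 6.782 ≤ a1+a2=11.880 → R2 fires; R=3 Z=7 D=3 G=7
Draw 2: a1=0.504, a2=9.807, a3=1.750, a0=12.061; τ=−ln(0.8466)/12.061=0.014 → t=0.038; u2·a0=0.1496·12.061=1.804; a1=0.504 < 1.804 ≤ a1+a2=10.311 → R2 fires; R=3 Z=8 D=2 G=7
Draw 3: a1=0.336, a2=7.472, a3=2.000, a0=9.808; τ=−ln(0.5239)/9.808=0.066 → t=0.104; u2·a0=0.8859·9.808=8.689; a1+a2=7.808 < 8.689 ≤ a1+…+a3=9.808 → R3 fires; R=3 Z=8 D=3 G=7
Draw 4: a1=0.504, a2=11.208, a3=2.000, a0=13.712; τ=−ln(0.3534)/13.712=0.076 → t=0.180; u2·a0=0.6526·13.712=8.948; a1=0.504 < 8.948 ≤ a1+a2=11.712 → R2 fires; R=3 Z=9 D=2 G=7
Draw 5: a1=0.336, a2=8.406, a3=2.250, a0=10.992; τ=−ln(0.3869)/10.992=0.086 → t=0.267; u2·a0=0.5505·10.992=6.051; a1=0.336 < 6.051 ≤ a1+a2=8.742 → R2 fires; R=3 Z=10 D=1 G=7
Draw 6: a1=0.168, a2=4.670, a3=2.500, a0=7.338; τ=−ln(0.9259)/7.338=0.010 → t=0.277; u2·a0=0.0414·7.338=0.304; a1=0.168 < 0.304 ≤ a1+a2=4.838 → R2 fires; R=3 Z=11 D=0 G=7
Draw 7: a1=0.000, a2=0.000, a3=2.750, a0=2.750; τ=−ln(0.9418)/2.750=0.022 → t=0.299 > T=0.29: stop.
Read off Z at T=0.29: 11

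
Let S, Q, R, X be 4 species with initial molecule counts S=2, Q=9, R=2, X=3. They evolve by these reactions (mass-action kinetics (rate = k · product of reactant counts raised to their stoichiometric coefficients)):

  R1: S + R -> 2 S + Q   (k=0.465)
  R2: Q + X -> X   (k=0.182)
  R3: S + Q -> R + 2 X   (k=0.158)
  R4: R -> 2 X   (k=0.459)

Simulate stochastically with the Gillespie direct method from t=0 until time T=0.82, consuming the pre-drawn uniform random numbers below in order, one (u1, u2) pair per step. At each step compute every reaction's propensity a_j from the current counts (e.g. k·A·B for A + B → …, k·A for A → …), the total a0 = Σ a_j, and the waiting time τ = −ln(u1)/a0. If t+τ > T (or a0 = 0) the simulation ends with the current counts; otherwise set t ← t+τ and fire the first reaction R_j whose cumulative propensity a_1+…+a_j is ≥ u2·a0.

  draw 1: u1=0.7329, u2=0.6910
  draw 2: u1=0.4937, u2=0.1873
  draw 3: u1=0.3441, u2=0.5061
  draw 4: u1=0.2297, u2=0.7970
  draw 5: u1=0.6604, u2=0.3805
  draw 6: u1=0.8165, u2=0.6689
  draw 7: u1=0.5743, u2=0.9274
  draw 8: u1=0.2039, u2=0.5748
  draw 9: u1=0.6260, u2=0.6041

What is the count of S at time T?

S at T = 0

t=0.000: S=2 Q=9 R=2 X=3
Draw 1: a1=1.860, a2=4.914, a3=2.844, a4=0.918, a0=10.536; τ=−ln(0.7329)/10.536=0.029 → t=0.029; u2·a0=0.6910·10.536=7.280; a1+a2=6.774 < 7.280 ≤ a1+…+a3=9.618 → R3 fires; S=1 Q=8 R=3 X=5
Draw 2: a1=1.395, a2=7.280, a3=1.264, a4=1.377, a0=11.316; τ=−ln(0.4937)/11.316=0.062 → t=0.092; u2·a0=0.1873·11.316=2.119; a1=1.395 < 2.119 ≤ a1+a2=8.675 → R2 fires; S=1 Q=7 R=3 X=5
Draw 3: a1=1.395, a2=6.370, a3=1.106, a4=1.377, a0=10.248; τ=−ln(0.3441)/10.248=0.104 → t=0.196; u2·a0=0.5061·10.248=5.187; a1=1.395 < 5.187 ≤ a1+a2=7.765 → R2 fires; S=1 Q=6 R=3 X=5
Draw 4: a1=1.395, a2=5.460, a3=0.948, a4=1.377, a0=9.180; τ=−ln(0.2297)/9.180=0.160 → t=0.356; u2·a0=0.7970·9.180=7.316; a1+a2=6.855 < 7.316 ≤ a1+…+a3=7.803 → R3 fires; S=0 Q=5 R=4 X=7
Draw 5: a1=0.000, a2=6.370, a3=0.000, a4=1.836, a0=8.206; τ=−ln(0.6604)/8.206=0.051 → t=0.407; u2·a0=0.3805·8.206=3.122; a1=0.000 < 3.122 ≤ a1+a2=6.370 → R2 fires; S=0 Q=4 R=4 X=7
Draw 6: a1=0.000, a2=5.096, a3=0.000, a4=1.836, a0=6.932; τ=−ln(0.8165)/6.932=0.029 → t=0.436; u2·a0=0.6689·6.932=4.637; a1=0.000 < 4.637 ≤ a1+a2=5.096 → R2 fires; S=0 Q=3 R=4 X=7
Draw 7: a1=0.000, a2=3.822, a3=0.000, a4=1.836, a0=5.658; τ=−ln(0.5743)/5.658=0.098 → t=0.534; u2·a0=0.9274·5.658=5.247; a1+…+a3=3.822 < 5.247 ≤ a1+…+a4=5.658 → R4 fires; S=0 Q=3 R=3 X=9
Draw 8: a1=0.000, a2=4.914, a3=0.000, a4=1.377, a0=6.291; τ=−ln(0.2039)/6.291=0.253 → t=0.787; u2·a0=0.5748·6.291=3.616; a1=0.000 < 3.616 ≤ a1+a2=4.914 → R2 fires; S=0 Q=2 R=3 X=9
Draw 9: a1=0.000, a2=3.276, a3=0.000, a4=1.377, a0=4.653; τ=−ln(0.6260)/4.653=0.101 → t=0.887 > T=0.82: stop.
Read off S at T=0.82: 0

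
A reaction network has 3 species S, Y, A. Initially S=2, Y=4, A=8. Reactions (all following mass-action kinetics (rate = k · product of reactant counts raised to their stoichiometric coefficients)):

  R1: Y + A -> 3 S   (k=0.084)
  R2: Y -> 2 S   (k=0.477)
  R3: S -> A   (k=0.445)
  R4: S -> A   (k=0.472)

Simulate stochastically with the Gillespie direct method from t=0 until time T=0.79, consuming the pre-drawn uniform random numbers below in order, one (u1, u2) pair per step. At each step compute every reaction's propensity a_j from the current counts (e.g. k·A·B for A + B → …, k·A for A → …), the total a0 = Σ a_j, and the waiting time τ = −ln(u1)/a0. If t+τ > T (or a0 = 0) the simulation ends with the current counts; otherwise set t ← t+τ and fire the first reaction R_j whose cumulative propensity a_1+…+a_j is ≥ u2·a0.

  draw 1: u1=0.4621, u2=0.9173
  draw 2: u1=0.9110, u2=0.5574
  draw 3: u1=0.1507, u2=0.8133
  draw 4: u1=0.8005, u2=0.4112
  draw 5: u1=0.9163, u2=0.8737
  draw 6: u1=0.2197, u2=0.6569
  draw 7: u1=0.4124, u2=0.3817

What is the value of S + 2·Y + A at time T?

Check how each reaction changes W = S + 2·Y + A (weight of products minus weight of reactants):
R1: Y + A -> 3 S: (1·3) − (2·1 + 1·1) = 3 − 3 = 0
R2: Y -> 2 S: (1·2) − (2·1) = 2 − 2 = 0
R3: S -> A: (1·1) − (1·1) = 1 − 1 = 0
R4: S -> A: (1·1) − (1·1) = 1 − 1 = 0
Every reaction leaves W unchanged, so W is conserved and no simulation is needed: W(T) = W(0) = 2 + 2·4 + 8 = 18

Value at T = 18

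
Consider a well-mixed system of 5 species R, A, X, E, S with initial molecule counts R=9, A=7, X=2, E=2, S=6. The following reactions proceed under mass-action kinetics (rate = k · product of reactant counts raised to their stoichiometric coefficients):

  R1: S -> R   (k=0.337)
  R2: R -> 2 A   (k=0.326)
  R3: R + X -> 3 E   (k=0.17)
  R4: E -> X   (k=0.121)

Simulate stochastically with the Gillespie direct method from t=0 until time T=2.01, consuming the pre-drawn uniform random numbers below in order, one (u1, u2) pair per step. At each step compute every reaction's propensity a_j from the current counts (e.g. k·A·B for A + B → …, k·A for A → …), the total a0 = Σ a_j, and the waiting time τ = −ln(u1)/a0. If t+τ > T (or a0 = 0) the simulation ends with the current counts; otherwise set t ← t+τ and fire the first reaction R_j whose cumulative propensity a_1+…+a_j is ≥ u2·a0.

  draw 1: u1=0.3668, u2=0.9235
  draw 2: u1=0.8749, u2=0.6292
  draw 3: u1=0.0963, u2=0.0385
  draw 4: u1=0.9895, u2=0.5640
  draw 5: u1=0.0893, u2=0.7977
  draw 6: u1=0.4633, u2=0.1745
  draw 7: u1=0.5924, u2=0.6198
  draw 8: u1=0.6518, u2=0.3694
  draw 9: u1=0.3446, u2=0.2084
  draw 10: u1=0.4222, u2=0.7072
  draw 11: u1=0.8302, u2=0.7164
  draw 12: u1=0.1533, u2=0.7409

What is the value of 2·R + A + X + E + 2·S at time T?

Value at T = 41

Check how each reaction changes W = 2·R + A + X + E + 2·S (weight of products minus weight of reactants):
R1: S -> R: (2·1) − (2·1) = 2 − 2 = 0
R2: R -> 2 A: (1·2) − (2·1) = 2 − 2 = 0
R3: R + X -> 3 E: (1·3) − (2·1 + 1·1) = 3 − 3 = 0
R4: E -> X: (1·1) − (1·1) = 1 − 1 = 0
Every reaction leaves W unchanged, so W is conserved and no simulation is needed: W(T) = W(0) = 2·9 + 7 + 2 + 2 + 2·6 = 41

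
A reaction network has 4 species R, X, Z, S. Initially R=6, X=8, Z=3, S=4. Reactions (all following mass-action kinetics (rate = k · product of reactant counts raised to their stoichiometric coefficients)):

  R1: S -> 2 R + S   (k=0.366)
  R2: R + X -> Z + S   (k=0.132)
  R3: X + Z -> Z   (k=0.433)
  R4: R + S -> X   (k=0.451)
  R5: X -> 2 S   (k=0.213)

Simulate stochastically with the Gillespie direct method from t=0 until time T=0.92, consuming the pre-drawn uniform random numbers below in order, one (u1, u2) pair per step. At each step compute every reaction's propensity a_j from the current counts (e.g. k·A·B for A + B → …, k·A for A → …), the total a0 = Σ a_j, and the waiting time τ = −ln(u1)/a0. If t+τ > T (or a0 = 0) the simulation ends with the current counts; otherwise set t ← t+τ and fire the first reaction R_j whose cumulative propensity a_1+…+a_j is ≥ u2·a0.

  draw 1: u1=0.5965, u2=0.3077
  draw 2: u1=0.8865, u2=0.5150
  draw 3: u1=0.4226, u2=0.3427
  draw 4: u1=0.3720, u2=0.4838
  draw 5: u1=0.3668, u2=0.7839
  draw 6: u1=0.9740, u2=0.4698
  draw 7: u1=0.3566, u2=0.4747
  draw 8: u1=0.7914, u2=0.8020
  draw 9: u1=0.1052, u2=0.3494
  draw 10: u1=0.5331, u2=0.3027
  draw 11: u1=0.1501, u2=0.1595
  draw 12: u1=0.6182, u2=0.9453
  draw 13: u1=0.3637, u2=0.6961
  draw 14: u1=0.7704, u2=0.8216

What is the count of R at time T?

R at T = 1

t=0.000: R=6 X=8 Z=3 S=4
Draw 1: a1=1.464, a2=6.336, a3=10.392, a4=10.824, a5=1.704, a0=30.720; τ=−ln(0.5965)/30.720=0.017 → t=0.017; u2·a0=0.3077·30.720=9.453; a1+a2=7.800 < 9.453 ≤ a1+…+a3=18.192 → R3 fires; R=6 X=7 Z=3 S=4
Draw 2: a1=1.464, a2=5.544, a3=9.093, a4=10.824, a5=1.491, a0=28.416; τ=−ln(0.8865)/28.416=0.004 → t=0.021; u2·a0=0.5150·28.416=14.634; a1+a2=7.008 < 14.634 ≤ a1+…+a3=16.101 → R3 fires; R=6 X=6 Z=3 S=4
Draw 3: a1=1.464, a2=4.752, a3=7.794, a4=10.824, a5=1.278, a0=26.112; τ=−ln(0.4226)/26.112=0.033 → t=0.054; u2·a0=0.3427·26.112=8.949; a1+a2=6.216 < 8.949 ≤ a1+…+a3=14.010 → R3 fires; R=6 X=5 Z=3 S=4
Draw 4: a1=1.464, a2=3.960, a3=6.495, a4=10.824, a5=1.065, a0=23.808; τ=−ln(0.3720)/23.808=0.042 → t=0.096; u2·a0=0.4838·23.808=11.518; a1+a2=5.424 < 11.518 ≤ a1+…+a3=11.919 → R3 fires; R=6 X=4 Z=3 S=4
Draw 5: a1=1.464, a2=3.168, a3=5.196, a4=10.824, a5=0.852, a0=21.504; τ=−ln(0.3668)/21.504=0.047 → t=0.142; u2·a0=0.7839·21.504=16.857; a1+…+a3=9.828 < 16.857 ≤ a1+…+a4=20.652 → R4 fires; R=5 X=5 Z=3 S=3
Draw 6: a1=1.098, a2=3.300, a3=6.495, a4=6.765, a5=1.065, a0=18.723; τ=−ln(0.9740)/18.723=0.001 → t=0.144; u2·a0=0.4698·18.723=8.796; a1+a2=4.398 < 8.796 ≤ a1+…+a3=10.893 → R3 fires; R=5 X=4 Z=3 S=3
Draw 7: a1=1.098, a2=2.640, a3=5.196, a4=6.765, a5=0.852, a0=16.551; τ=−ln(0.3566)/16.551=0.062 → t=0.206; u2·a0=0.4747·16.551=7.857; a1+a2=3.738 < 7.857 ≤ a1+…+a3=8.934 → R3 fires; R=5 X=3 Z=3 S=3
Draw 8: a1=1.098, a2=1.980, a3=3.897, a4=6.765, a5=0.639, a0=14.379; τ=−ln(0.7914)/14.379=0.016 → t=0.222; u2·a0=0.8020·14.379=11.532; a1+…+a3=6.975 < 11.532 ≤ a1+…+a4=13.740 → R4 fires; R=4 X=4 Z=3 S=2
Draw 9: a1=0.732, a2=2.112, a3=5.196, a4=3.608, a5=0.852, a0=12.500; τ=−ln(0.1052)/12.500=0.180 → t=0.402; u2·a0=0.3494·12.500=4.367; a1+a2=2.844 < 4.367 ≤ a1+…+a3=8.040 → R3 fires; R=4 X=3 Z=3 S=2
Draw 10: a1=0.732, a2=1.584, a3=3.897, a4=3.608, a5=0.639, a0=10.460; τ=−ln(0.5331)/10.460=0.060 → t=0.462; u2·a0=0.3027·10.460=3.166; a1+a2=2.316 < 3.166 ≤ a1+…+a3=6.213 → R3 fires; R=4 X=2 Z=3 S=2
Draw 11: a1=0.732, a2=1.056, a3=2.598, a4=3.608, a5=0.426, a0=8.420; τ=−ln(0.1501)/8.420=0.225 → t=0.688; u2·a0=0.1595·8.420=1.343; a1=0.732 < 1.343 ≤ a1+a2=1.788 → R2 fires; R=3 X=1 Z=4 S=3
Draw 12: a1=1.098, a2=0.396, a3=1.732, a4=4.059, a5=0.213, a0=7.498; τ=−ln(0.6182)/7.498=0.064 → t=0.752; u2·a0=0.9453·7.498=7.088; a1+…+a3=3.226 < 7.088 ≤ a1+…+a4=7.285 → R4 fires; R=2 X=2 Z=4 S=2
Draw 13: a1=0.732, a2=0.528, a3=3.464, a4=1.804, a5=0.426, a0=6.954; τ=−ln(0.3637)/6.954=0.145 → t=0.897; u2·a0=0.6961·6.954=4.841; a1+…+a3=4.724 < 4.841 ≤ a1+…+a4=6.528 → R4 fires; R=1 X=3 Z=4 S=1
Draw 14: a1=0.366, a2=0.396, a3=5.196, a4=0.451, a5=0.639, a0=7.048; τ=−ln(0.7704)/7.048=0.037 → t=0.934 > T=0.92: stop.
Read off R at T=0.92: 1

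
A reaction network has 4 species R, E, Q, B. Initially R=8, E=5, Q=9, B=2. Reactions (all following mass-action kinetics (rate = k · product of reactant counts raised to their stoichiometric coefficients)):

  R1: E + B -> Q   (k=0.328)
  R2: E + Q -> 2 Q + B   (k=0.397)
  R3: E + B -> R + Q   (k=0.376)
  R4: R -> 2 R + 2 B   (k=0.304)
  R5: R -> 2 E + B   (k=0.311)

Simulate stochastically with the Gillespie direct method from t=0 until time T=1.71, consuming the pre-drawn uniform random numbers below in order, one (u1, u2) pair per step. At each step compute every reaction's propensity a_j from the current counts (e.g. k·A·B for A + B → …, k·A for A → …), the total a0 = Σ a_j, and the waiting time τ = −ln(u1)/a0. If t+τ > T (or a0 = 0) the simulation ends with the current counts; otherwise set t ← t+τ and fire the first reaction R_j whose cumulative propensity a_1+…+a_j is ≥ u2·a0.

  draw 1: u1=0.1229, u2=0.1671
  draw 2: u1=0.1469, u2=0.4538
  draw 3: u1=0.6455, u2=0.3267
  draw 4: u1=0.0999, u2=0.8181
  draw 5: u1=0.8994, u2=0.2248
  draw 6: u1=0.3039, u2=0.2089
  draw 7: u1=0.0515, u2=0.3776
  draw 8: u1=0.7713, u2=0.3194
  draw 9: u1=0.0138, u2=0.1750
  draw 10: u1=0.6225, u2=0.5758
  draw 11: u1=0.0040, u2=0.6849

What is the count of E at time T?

E at T = 2

t=0.000: R=8 E=5 Q=9 B=2
Draw 1: a1=3.280, a2=17.865, a3=3.760, a4=2.432, a5=2.488, a0=29.825; τ=−ln(0.1229)/29.825=0.070 → t=0.070; u2·a0=0.1671·29.825=4.984; a1=3.280 < 4.984 ≤ a1+a2=21.145 → R2 fires; R=8 E=4 Q=10 B=3
Draw 2: a1=3.936, a2=15.880, a3=4.512, a4=2.432, a5=2.488, a0=29.248; τ=−ln(0.1469)/29.248=0.066 → t=0.136; u2·a0=0.4538·29.248=13.273; a1=3.936 < 13.273 ≤ a1+a2=19.816 → R2 fires; R=8 E=3 Q=11 B=4
Draw 3: a1=3.936, a2=13.101, a3=4.512, a4=2.432, a5=2.488, a0=26.469; τ=−ln(0.6455)/26.469=0.017 → t=0.152; u2·a0=0.3267·26.469=8.647; a1=3.936 < 8.647 ≤ a1+a2=17.037 → R2 fires; R=8 E=2 Q=12 B=5
Draw 4: a1=3.280, a2=9.528, a3=3.760, a4=2.432, a5=2.488, a0=21.488; τ=−ln(0.0999)/21.488=0.107 → t=0.260; u2·a0=0.8181·21.488=17.579; a1+…+a3=16.568 < 17.579 ≤ a1+…+a4=19.000 → R4 fires; R=9 E=2 Q=12 B=7
Draw 5: a1=4.592, a2=9.528, a3=5.264, a4=2.736, a5=2.799, a0=24.919; τ=−ln(0.8994)/24.919=0.004 → t=0.264; u2·a0=0.2248·24.919=5.602; a1=4.592 < 5.602 ≤ a1+a2=14.120 → R2 fires; R=9 E=1 Q=13 B=8
Draw 6: a1=2.624, a2=5.161, a3=3.008, a4=2.736, a5=2.799, a0=16.328; τ=−ln(0.3039)/16.328=0.073 → t=0.337; u2·a0=0.2089·16.328=3.411; a1=2.624 < 3.411 ≤ a1+a2=7.785 → R2 fires; R=9 E=0 Q=14 B=9
Draw 7: a1=0.000, a2=0.000, a3=0.000, a4=2.736, a5=2.799, a0=5.535; τ=−ln(0.0515)/5.535=0.536 → t=0.873; u2·a0=0.3776·5.535=2.090; a1+…+a3=0.000 < 2.090 ≤ a1+…+a4=2.736 → R4 fires; R=10 E=0 Q=14 B=11
Draw 8: a1=0.000, a2=0.000, a3=0.000, a4=3.040, a5=3.110, a0=6.150; τ=−ln(0.7713)/6.150=0.042 → t=0.915; u2·a0=0.3194·6.150=1.964; a1+…+a3=0.000 < 1.964 ≤ a1+…+a4=3.040 → R4 fires; R=11 E=0 Q=14 B=13
Draw 9: a1=0.000, a2=0.000, a3=0.000, a4=3.344, a5=3.421, a0=6.765; τ=−ln(0.0138)/6.765=0.633 → t=1.548; u2·a0=0.1750·6.765=1.184; a1+…+a3=0.000 < 1.184 ≤ a1+…+a4=3.344 → R4 fires; R=12 E=0 Q=14 B=15
Draw 10: a1=0.000, a2=0.000, a3=0.000, a4=3.648, a5=3.732, a0=7.380; τ=−ln(0.6225)/7.380=0.064 → t=1.612; u2·a0=0.5758·7.380=4.249; a1+…+a4=3.648 < 4.249 ≤ a1+…+a5=7.380 → R5 fires; R=11 E=2 Q=14 B=16
Draw 11: a1=10.496, a2=11.116, a3=12.032, a4=3.344, a5=3.421, a0=40.409; τ=−ln(0.0040)/40.409=0.137 → t=1.749 > T=1.71: stop.
Read off E at T=1.71: 2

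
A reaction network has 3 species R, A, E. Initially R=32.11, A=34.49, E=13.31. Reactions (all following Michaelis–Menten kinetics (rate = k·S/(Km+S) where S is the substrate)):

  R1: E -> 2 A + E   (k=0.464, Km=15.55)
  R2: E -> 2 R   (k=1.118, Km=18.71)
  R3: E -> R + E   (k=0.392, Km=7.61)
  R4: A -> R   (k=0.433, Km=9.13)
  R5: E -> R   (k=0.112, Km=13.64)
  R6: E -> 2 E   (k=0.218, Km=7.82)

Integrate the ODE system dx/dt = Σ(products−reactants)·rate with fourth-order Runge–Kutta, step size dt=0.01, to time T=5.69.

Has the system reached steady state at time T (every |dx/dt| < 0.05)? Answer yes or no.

Steady state at T: no

RK4 with dt=0.01: 569 steps to T=5.69. Trajectory (selected grid times):
t=0.00: R=32.11 A=34.49 E=13.31
t=0.63: R=33.10 A=34.54 E=13.07
t=1.26: R=34.08 A=34.59 E=12.83
t=1.90: R=35.07 A=34.64 E=12.60
t=2.53: R=36.04 A=34.68 E=12.36
t=3.16: R=37.00 A=34.73 E=12.14
t=3.79: R=37.95 A=34.77 E=11.91
t=4.43: R=38.91 A=34.80 E=11.68
t=5.06: R=39.84 A=34.84 E=11.47
t=5.69: R=40.77 A=34.87 E=11.25
Rates at T: R1=0.1948, R2=0.4198, R3=0.2338, R4=0.3431, R5=0.0506, R6=0.1286
dx/dt at T (Σ net stoichiometry × rate): R=+1.4671, A=+0.0464, E=-0.3418
Largest |dx/dt| is |+1.4671| (R) ≥ 0.05 → not steady.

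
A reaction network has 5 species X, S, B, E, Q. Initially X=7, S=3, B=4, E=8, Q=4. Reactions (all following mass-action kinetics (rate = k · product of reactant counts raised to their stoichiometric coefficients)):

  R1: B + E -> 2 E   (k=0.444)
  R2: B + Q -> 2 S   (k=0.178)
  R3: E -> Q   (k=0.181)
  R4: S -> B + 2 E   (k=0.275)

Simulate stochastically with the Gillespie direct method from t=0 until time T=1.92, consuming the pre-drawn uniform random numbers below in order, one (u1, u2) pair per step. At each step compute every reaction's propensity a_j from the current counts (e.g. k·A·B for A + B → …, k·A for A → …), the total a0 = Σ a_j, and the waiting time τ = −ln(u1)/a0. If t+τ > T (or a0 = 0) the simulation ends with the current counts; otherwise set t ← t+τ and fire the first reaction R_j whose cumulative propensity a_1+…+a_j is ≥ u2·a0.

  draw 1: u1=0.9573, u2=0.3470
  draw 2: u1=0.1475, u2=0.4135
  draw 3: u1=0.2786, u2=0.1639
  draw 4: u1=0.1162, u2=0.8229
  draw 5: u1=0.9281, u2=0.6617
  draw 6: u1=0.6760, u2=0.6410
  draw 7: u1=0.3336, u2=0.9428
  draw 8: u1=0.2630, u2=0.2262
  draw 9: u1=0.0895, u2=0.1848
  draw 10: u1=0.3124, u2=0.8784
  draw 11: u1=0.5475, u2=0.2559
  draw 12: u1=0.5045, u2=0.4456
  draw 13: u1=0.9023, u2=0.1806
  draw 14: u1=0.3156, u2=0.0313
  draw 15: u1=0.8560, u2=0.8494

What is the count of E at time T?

t=0.000: X=7 S=3 B=4 E=8 Q=4
Draw 1: a1=14.208, a2=2.848, a3=1.448, a4=0.825, a0=19.329; τ=−ln(0.9573)/19.329=0.002 → t=0.002; u2·a0=0.3470·19.329=6.707 ≤ a1=14.208 → R1 fires; X=7 S=3 B=3 E=9 Q=4
Draw 2: a1=11.988, a2=2.136, a3=1.629, a4=0.825, a0=16.578; τ=−ln(0.1475)/16.578=0.115 → t=0.118; u2·a0=0.4135·16.578=6.855 ≤ a1=11.988 → R1 fires; X=7 S=3 B=2 E=10 Q=4
Draw 3: a1=8.880, a2=1.424, a3=1.810, a4=0.825, a0=12.939; τ=−ln(0.2786)/12.939=0.099 → t=0.216; u2·a0=0.1639·12.939=2.121 ≤ a1=8.880 → R1 fires; X=7 S=3 B=1 E=11 Q=4
Draw 4: a1=4.884, a2=0.712, a3=1.991, a4=0.825, a0=8.412; τ=−ln(0.1162)/8.412=0.256 → t=0.472; u2·a0=0.8229·8.412=6.922; a1+a2=5.596 < 6.922 ≤ a1+…+a3=7.587 → R3 fires; X=7 S=3 B=1 E=10 Q=5
Draw 5: a1=4.440, a2=0.890, a3=1.810, a4=0.825, a0=7.965; τ=−ln(0.9281)/7.965=0.009 → t=0.482; u2·a0=0.6617·7.965=5.270; a1=4.440 < 5.270 ≤ a1+a2=5.330 → R2 fires; X=7 S=5 B=0 E=10 Q=4
Draw 6: a1=0.000, a2=0.000, a3=1.810, a4=1.375, a0=3.185; τ=−ln(0.6760)/3.185=0.123 → t=0.605; u2·a0=0.6410·3.185=2.042; a1+…+a3=1.810 < 2.042 ≤ a1+…+a4=3.185 → R4 fires; X=7 S=4 B=1 E=12 Q=4
Draw 7: a1=5.328, a2=0.712, a3=2.172, a4=1.100, a0=9.312; τ=−ln(0.3336)/9.312=0.118 → t=0.723; u2·a0=0.9428·9.312=8.779; a1+…+a3=8.212 < 8.779 ≤ a1+…+a4=9.312 → R4 fires; X=7 S=3 B=2 E=14 Q=4
Draw 8: a1=12.432, a2=1.424, a3=2.534, a4=0.825, a0=17.215; τ=−ln(0.2630)/17.215=0.078 → t=0.800; u2·a0=0.2262·17.215=3.894 ≤ a1=12.432 → R1 fires; X=7 S=3 B=1 E=15 Q=4
Draw 9: a1=6.660, a2=0.712, a3=2.715, a4=0.825, a0=10.912; τ=−ln(0.0895)/10.912=0.221 → t=1.021; u2·a0=0.1848·10.912=2.017 ≤ a1=6.660 → R1 fires; X=7 S=3 B=0 E=16 Q=4
Draw 10: a1=0.000, a2=0.000, a3=2.896, a4=0.825, a0=3.721; τ=−ln(0.3124)/3.721=0.313 → t=1.334; u2·a0=0.8784·3.721=3.269; a1+…+a3=2.896 < 3.269 ≤ a1+…+a4=3.721 → R4 fires; X=7 S=2 B=1 E=18 Q=4
Draw 11: a1=7.992, a2=0.712, a3=3.258, a4=0.550, a0=12.512; τ=−ln(0.5475)/12.512=0.048 → t=1.382; u2·a0=0.2559·12.512=3.202 ≤ a1=7.992 → R1 fires; X=7 S=2 B=0 E=19 Q=4
Draw 12: a1=0.000, a2=0.000, a3=3.439, a4=0.550, a0=3.989; τ=−ln(0.5045)/3.989=0.172 → t=1.554; u2·a0=0.4456·3.989=1.777; a1+a2=0.000 < 1.777 ≤ a1+…+a3=3.439 → R3 fires; X=7 S=2 B=0 E=18 Q=5
Draw 13: a1=0.000, a2=0.000, a3=3.258, a4=0.550, a0=3.808; τ=−ln(0.9023)/3.808=0.027 → t=1.581; u2·a0=0.1806·3.808=0.688; a1+a2=0.000 < 0.688 ≤ a1+…+a3=3.258 → R3 fires; X=7 S=2 B=0 E=17 Q=6
Draw 14: a1=0.000, a2=0.000, a3=3.077, a4=0.550, a0=3.627; τ=−ln(0.3156)/3.627=0.318 → t=1.899; u2·a0=0.0313·3.627=0.114; a1+a2=0.000 < 0.114 ≤ a1+…+a3=3.077 → R3 fires; X=7 S=2 B=0 E=16 Q=7
Draw 15: a1=0.000, a2=0.000, a3=2.896, a4=0.550, a0=3.446; τ=−ln(0.8560)/3.446=0.045 → t=1.944 > T=1.92: stop.
Read off E at T=1.92: 16

E at T = 16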